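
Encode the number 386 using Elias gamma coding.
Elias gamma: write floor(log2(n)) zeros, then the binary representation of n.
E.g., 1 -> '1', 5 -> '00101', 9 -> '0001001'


num_bits = floor(log2(386)) + 1 = 9
leading_zeros = num_bits - 1 = 8
binary(386) = 110000010

Elias gamma(386) = '00000000' + '110000010' = 00000000110000010 (17 bits)


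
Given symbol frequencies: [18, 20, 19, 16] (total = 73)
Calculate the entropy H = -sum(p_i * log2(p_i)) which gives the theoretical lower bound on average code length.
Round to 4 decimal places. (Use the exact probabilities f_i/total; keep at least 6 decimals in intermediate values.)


Per-symbol terms -p_i * log2(p_i) with p_i = f_i/73:
  p = 18/73 = 0.246575: log2(p) = -2.019900, -p*log2(p) = 0.498057
  p = 20/73 = 0.273973: log2(p) = -1.867896, -p*log2(p) = 0.511752
  p = 19/73 = 0.260274: log2(p) = -1.941897, -p*log2(p) = 0.505425
  p = 16/73 = 0.219178: log2(p) = -2.189825, -p*log2(p) = 0.479962
H = 0.498057 + 0.511752 + 0.505425 + 0.479962 = 1.995196

H = 1.9952 bits/symbol


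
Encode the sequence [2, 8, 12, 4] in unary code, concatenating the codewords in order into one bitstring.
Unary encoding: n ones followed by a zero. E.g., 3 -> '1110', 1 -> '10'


Encode each number as n ones followed by a terminating 0:
  2 -> 110 (3 bits)
  8 -> 111111110 (9 bits)
  12 -> 1111111111110 (13 bits)
  4 -> 11110 (5 bits)
Total length = 3 + 9 + 13 + 5 = 30 bits.

Unary([2, 8, 12, 4]) = 110111111110111111111111011110 (30 bits)


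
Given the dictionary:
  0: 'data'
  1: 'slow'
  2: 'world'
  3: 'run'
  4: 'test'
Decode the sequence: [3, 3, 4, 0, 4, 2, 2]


Look up each index in the dictionary:
  3 -> 'run'
  3 -> 'run'
  4 -> 'test'
  0 -> 'data'
  4 -> 'test'
  2 -> 'world'
  2 -> 'world'

Decoded: "run run test data test world world"


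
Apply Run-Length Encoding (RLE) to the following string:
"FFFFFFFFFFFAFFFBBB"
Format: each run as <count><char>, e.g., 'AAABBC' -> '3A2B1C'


Scanning runs left to right:
  i=0: run of 'F' x 11 -> '11F'
  i=11: run of 'A' x 1 -> '1A'
  i=12: run of 'F' x 3 -> '3F'
  i=15: run of 'B' x 3 -> '3B'

RLE = 11F1A3F3B


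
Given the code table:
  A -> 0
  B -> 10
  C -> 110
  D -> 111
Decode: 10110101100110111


Decoding:
10 -> B
110 -> C
10 -> B
110 -> C
0 -> A
110 -> C
111 -> D


Result: BCBCACD


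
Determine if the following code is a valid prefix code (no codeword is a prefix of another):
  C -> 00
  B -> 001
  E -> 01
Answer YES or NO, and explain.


Checking each pair (does one codeword prefix another?):
  C='00' vs B='001': prefix -- VIOLATION

NO -- this is NOT a valid prefix code. C (00) is a prefix of B (001).


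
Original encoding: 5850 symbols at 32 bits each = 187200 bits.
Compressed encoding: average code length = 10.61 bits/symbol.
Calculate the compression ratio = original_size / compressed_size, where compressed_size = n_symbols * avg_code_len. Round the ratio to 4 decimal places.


original_size = n_symbols * orig_bits = 5850 * 32 = 187200 bits
compressed_size = n_symbols * avg_code_len = 5850 * 10.61 = 62068.5 bits
ratio = original_size / compressed_size = 187200 / 62068.5 = 3.016

Compression ratio = 3.016


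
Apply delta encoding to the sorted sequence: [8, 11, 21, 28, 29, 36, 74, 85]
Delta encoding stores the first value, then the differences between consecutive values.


First value: 8
Deltas:
  11 - 8 = 3
  21 - 11 = 10
  28 - 21 = 7
  29 - 28 = 1
  36 - 29 = 7
  74 - 36 = 38
  85 - 74 = 11


Delta encoded: [8, 3, 10, 7, 1, 7, 38, 11]


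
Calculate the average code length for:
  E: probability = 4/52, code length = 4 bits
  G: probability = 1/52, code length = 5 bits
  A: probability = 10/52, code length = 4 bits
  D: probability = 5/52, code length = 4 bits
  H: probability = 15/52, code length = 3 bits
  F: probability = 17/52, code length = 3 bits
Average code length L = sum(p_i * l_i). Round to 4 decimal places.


Weighted contributions p_i * l_i:
  E: (4/52) * 4 = 16/52
  G: (1/52) * 5 = 5/52
  A: (10/52) * 4 = 40/52
  D: (5/52) * 4 = 20/52
  H: (15/52) * 3 = 45/52
  F: (17/52) * 3 = 51/52
Sum = (16 + 5 + 40 + 20 + 45 + 51)/52 = 177/52

L = 177/52 = 3.4038 bits/symbol


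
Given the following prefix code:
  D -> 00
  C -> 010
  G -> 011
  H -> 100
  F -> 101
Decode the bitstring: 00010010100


Decoding step by step:
Bits 00 -> D
Bits 010 -> C
Bits 010 -> C
Bits 100 -> H


Decoded message: DCCH


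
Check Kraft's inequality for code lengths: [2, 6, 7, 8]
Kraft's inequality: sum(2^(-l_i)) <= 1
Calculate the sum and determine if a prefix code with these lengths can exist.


Sum = 2^(-2) + 2^(-6) + 2^(-7) + 2^(-8)
    = 0.25 + 0.015625 + 0.0078125 + 0.00390625
    = 71/256 = 0.27734375
Since 0.27734375 <= 1, Kraft's inequality IS satisfied.
A prefix code with these lengths CAN exist.

Kraft sum = 0.27734375. Satisfied.


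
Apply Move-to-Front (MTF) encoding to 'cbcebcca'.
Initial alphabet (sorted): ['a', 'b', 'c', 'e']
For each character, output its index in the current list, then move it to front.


MTF encoding:
'c': index 2 in ['a', 'b', 'c', 'e'] -> ['c', 'a', 'b', 'e']
'b': index 2 in ['c', 'a', 'b', 'e'] -> ['b', 'c', 'a', 'e']
'c': index 1 in ['b', 'c', 'a', 'e'] -> ['c', 'b', 'a', 'e']
'e': index 3 in ['c', 'b', 'a', 'e'] -> ['e', 'c', 'b', 'a']
'b': index 2 in ['e', 'c', 'b', 'a'] -> ['b', 'e', 'c', 'a']
'c': index 2 in ['b', 'e', 'c', 'a'] -> ['c', 'b', 'e', 'a']
'c': index 0 in ['c', 'b', 'e', 'a'] -> ['c', 'b', 'e', 'a']
'a': index 3 in ['c', 'b', 'e', 'a'] -> ['a', 'c', 'b', 'e']


Output: [2, 2, 1, 3, 2, 2, 0, 3]


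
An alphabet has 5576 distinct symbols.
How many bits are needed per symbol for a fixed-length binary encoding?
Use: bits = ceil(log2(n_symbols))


log2(5576) = 12.445
Bracket: 2^12 = 4096 < 5576 <= 2^13 = 8192
So ceil(log2(5576)) = 13

bits = ceil(log2(5576)) = ceil(12.445) = 13 bits


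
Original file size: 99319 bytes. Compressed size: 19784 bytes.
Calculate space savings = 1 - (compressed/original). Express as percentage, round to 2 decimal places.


ratio = compressed/original = 19784/99319 = 0.199197
savings = 1 - ratio = 1 - 0.199197 = 0.800803
as a percentage: 0.800803 * 100 = 80.08%

Space savings = 1 - 19784/99319 = 80.08%


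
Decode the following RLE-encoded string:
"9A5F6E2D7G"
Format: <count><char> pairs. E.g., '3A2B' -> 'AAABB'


Expanding each <count><char> pair:
  9A -> 'AAAAAAAAA'
  5F -> 'FFFFF'
  6E -> 'EEEEEE'
  2D -> 'DD'
  7G -> 'GGGGGGG'

Decoded = AAAAAAAAAFFFFFEEEEEEDDGGGGGGG


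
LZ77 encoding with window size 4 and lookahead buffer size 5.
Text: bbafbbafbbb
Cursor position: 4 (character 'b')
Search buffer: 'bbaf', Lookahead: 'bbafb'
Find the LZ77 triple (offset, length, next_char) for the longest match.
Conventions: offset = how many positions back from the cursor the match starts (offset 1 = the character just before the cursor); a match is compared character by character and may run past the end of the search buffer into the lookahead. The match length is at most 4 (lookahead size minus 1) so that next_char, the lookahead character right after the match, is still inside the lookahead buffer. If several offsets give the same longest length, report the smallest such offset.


Try each offset into the search buffer:
  offset=1 (pos 3, char 'f'): match length 0
  offset=2 (pos 2, char 'a'): match length 0
  offset=3 (pos 1, char 'b'): match length 1
  offset=4 (pos 0, char 'b'): match length 4
Longest match has length 4 at offset 4.
next_char = character at position 4 + 4 = 8 -> 'b'

Best match: offset=4, length=4 (matching 'bbaf' starting at position 0)
LZ77 triple: (4, 4, 'b')


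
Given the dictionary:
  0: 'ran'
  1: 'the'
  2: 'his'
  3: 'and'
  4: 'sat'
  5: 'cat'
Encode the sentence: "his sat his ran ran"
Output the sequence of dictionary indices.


Look up each word in the dictionary:
  'his' -> 2
  'sat' -> 4
  'his' -> 2
  'ran' -> 0
  'ran' -> 0

Encoded: [2, 4, 2, 0, 0]


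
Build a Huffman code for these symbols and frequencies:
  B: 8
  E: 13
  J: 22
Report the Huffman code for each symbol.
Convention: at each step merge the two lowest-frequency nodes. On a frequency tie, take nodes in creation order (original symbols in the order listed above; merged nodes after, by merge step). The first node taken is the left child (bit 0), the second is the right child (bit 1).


Huffman tree construction:
Step 1: Merge B(8) + E(13) = 21
Step 2: Merge (B+E)(21) + J(22) = 43
Read each symbol's code off the tree from the root (left child = 0, right child = 1).

Codes:
  B: 00 (length 2)
  E: 01 (length 2)
  J: 1 (length 1)
Average code length: 64/43 = 1.4884 bits/symbol


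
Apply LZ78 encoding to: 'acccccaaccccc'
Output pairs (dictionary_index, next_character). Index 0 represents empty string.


LZ78 encoding steps:
Dictionary: {0: ''}
Step 1: w='' (idx 0), next='a' -> output (0, 'a'), add 'a' as idx 1
Step 2: w='' (idx 0), next='c' -> output (0, 'c'), add 'c' as idx 2
Step 3: w='c' (idx 2), next='c' -> output (2, 'c'), add 'cc' as idx 3
Step 4: w='cc' (idx 3), next='a' -> output (3, 'a'), add 'cca' as idx 4
Step 5: w='a' (idx 1), next='c' -> output (1, 'c'), add 'ac' as idx 5
Step 6: w='cc' (idx 3), next='c' -> output (3, 'c'), add 'ccc' as idx 6
Step 7: w='c' (idx 2), end of input -> output (2, '')


Encoded: [(0, 'a'), (0, 'c'), (2, 'c'), (3, 'a'), (1, 'c'), (3, 'c'), (2, '')]


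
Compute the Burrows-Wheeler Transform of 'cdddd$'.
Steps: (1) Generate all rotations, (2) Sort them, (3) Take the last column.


Rotations (sorted):
  0: $cdddd -> last char: d
  1: cdddd$ -> last char: $
  2: d$cddd -> last char: d
  3: dd$cdd -> last char: d
  4: ddd$cd -> last char: d
  5: dddd$c -> last char: c


BWT = d$dddc


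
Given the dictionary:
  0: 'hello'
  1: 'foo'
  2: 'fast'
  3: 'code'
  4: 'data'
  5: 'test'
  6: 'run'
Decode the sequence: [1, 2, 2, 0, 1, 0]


Look up each index in the dictionary:
  1 -> 'foo'
  2 -> 'fast'
  2 -> 'fast'
  0 -> 'hello'
  1 -> 'foo'
  0 -> 'hello'

Decoded: "foo fast fast hello foo hello"


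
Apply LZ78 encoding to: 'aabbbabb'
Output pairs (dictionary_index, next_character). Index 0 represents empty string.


LZ78 encoding steps:
Dictionary: {0: ''}
Step 1: w='' (idx 0), next='a' -> output (0, 'a'), add 'a' as idx 1
Step 2: w='a' (idx 1), next='b' -> output (1, 'b'), add 'ab' as idx 2
Step 3: w='' (idx 0), next='b' -> output (0, 'b'), add 'b' as idx 3
Step 4: w='b' (idx 3), next='a' -> output (3, 'a'), add 'ba' as idx 4
Step 5: w='b' (idx 3), next='b' -> output (3, 'b'), add 'bb' as idx 5


Encoded: [(0, 'a'), (1, 'b'), (0, 'b'), (3, 'a'), (3, 'b')]


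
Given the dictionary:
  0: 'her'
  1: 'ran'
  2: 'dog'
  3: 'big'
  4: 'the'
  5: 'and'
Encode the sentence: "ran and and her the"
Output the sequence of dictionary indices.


Look up each word in the dictionary:
  'ran' -> 1
  'and' -> 5
  'and' -> 5
  'her' -> 0
  'the' -> 4

Encoded: [1, 5, 5, 0, 4]


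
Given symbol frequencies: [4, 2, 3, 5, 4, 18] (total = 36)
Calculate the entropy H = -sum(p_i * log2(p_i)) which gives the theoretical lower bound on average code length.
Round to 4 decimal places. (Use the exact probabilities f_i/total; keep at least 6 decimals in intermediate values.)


Per-symbol terms -p_i * log2(p_i) with p_i = f_i/36:
  p = 4/36 = 0.111111: log2(p) = -3.169925, -p*log2(p) = 0.352214
  p = 2/36 = 0.055556: log2(p) = -4.169925, -p*log2(p) = 0.231663
  p = 3/36 = 0.083333: log2(p) = -3.584963, -p*log2(p) = 0.298747
  p = 5/36 = 0.138889: log2(p) = -2.847997, -p*log2(p) = 0.395555
  p = 4/36 = 0.111111: log2(p) = -3.169925, -p*log2(p) = 0.352214
  p = 18/36 = 0.500000: log2(p) = -1.000000, -p*log2(p) = 0.500000
H = 0.352214 + 0.231663 + 0.298747 + 0.395555 + 0.352214 + 0.500000 = 2.130393

H = 2.1304 bits/symbol


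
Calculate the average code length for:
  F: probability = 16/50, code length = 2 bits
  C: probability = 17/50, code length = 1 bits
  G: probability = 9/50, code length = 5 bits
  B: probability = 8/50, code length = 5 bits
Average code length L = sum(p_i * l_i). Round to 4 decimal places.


Weighted contributions p_i * l_i:
  F: (16/50) * 2 = 32/50
  C: (17/50) * 1 = 17/50
  G: (9/50) * 5 = 45/50
  B: (8/50) * 5 = 40/50
Sum = (32 + 17 + 45 + 40)/50 = 134/50

L = 134/50 = 2.6800 bits/symbol


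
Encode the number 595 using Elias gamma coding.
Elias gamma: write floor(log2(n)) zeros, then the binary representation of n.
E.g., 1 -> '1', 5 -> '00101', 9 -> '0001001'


num_bits = floor(log2(595)) + 1 = 10
leading_zeros = num_bits - 1 = 9
binary(595) = 1001010011

Elias gamma(595) = '000000000' + '1001010011' = 0000000001001010011 (19 bits)


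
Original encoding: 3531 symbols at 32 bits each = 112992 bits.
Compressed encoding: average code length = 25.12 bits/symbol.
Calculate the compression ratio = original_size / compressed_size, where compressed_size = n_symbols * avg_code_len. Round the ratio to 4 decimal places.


original_size = n_symbols * orig_bits = 3531 * 32 = 112992 bits
compressed_size = n_symbols * avg_code_len = 3531 * 25.12 = 88698.72 bits
ratio = original_size / compressed_size = 112992 / 88698.72 = 1.2739

Compression ratio = 1.2739


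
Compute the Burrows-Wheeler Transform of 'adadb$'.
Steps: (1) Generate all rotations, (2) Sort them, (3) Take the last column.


Rotations (sorted):
  0: $adadb -> last char: b
  1: adadb$ -> last char: $
  2: adb$ad -> last char: d
  3: b$adad -> last char: d
  4: dadb$a -> last char: a
  5: db$ada -> last char: a


BWT = b$ddaa


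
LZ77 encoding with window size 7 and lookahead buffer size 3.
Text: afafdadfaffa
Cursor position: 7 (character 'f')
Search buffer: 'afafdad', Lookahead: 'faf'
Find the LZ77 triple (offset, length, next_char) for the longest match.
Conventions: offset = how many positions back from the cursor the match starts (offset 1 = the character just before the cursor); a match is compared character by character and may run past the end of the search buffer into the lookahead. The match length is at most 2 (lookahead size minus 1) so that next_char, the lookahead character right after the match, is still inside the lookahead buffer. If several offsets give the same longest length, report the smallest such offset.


Try each offset into the search buffer:
  offset=1 (pos 6, char 'd'): match length 0
  offset=2 (pos 5, char 'a'): match length 0
  offset=3 (pos 4, char 'd'): match length 0
  offset=4 (pos 3, char 'f'): match length 1
  offset=5 (pos 2, char 'a'): match length 0
  offset=6 (pos 1, char 'f'): match length 2
  offset=7 (pos 0, char 'a'): match length 0
Longest match has length 2 at offset 6.
next_char = character at position 7 + 2 = 9 -> 'f'

Best match: offset=6, length=2 (matching 'fa' starting at position 1)
LZ77 triple: (6, 2, 'f')


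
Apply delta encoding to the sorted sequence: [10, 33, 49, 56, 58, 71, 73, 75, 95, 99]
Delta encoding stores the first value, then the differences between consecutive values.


First value: 10
Deltas:
  33 - 10 = 23
  49 - 33 = 16
  56 - 49 = 7
  58 - 56 = 2
  71 - 58 = 13
  73 - 71 = 2
  75 - 73 = 2
  95 - 75 = 20
  99 - 95 = 4


Delta encoded: [10, 23, 16, 7, 2, 13, 2, 2, 20, 4]


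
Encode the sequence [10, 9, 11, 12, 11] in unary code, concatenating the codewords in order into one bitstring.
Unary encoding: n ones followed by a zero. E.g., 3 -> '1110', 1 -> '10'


Encode each number as n ones followed by a terminating 0:
  10 -> 11111111110 (11 bits)
  9 -> 1111111110 (10 bits)
  11 -> 111111111110 (12 bits)
  12 -> 1111111111110 (13 bits)
  11 -> 111111111110 (12 bits)
Total length = 11 + 10 + 12 + 13 + 12 = 58 bits.

Unary([10, 9, 11, 12, 11]) = 1111111111011111111101111111111101111111111110111111111110 (58 bits)


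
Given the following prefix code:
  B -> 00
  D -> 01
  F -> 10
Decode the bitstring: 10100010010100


Decoding step by step:
Bits 10 -> F
Bits 10 -> F
Bits 00 -> B
Bits 10 -> F
Bits 01 -> D
Bits 01 -> D
Bits 00 -> B


Decoded message: FFBFDDB


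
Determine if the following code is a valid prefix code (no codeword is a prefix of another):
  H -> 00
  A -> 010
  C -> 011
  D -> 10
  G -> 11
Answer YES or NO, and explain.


Checking each pair (does one codeword prefix another?):
  H='00' vs A='010': no prefix
  H='00' vs C='011': no prefix
  H='00' vs D='10': no prefix
  H='00' vs G='11': no prefix
  A='010' vs H='00': no prefix
  A='010' vs C='011': no prefix
  A='010' vs D='10': no prefix
  A='010' vs G='11': no prefix
  C='011' vs H='00': no prefix
  C='011' vs A='010': no prefix
  C='011' vs D='10': no prefix
  C='011' vs G='11': no prefix
  D='10' vs H='00': no prefix
  D='10' vs A='010': no prefix
  D='10' vs C='011': no prefix
  D='10' vs G='11': no prefix
  G='11' vs H='00': no prefix
  G='11' vs A='010': no prefix
  G='11' vs C='011': no prefix
  G='11' vs D='10': no prefix
No violation found over all pairs.

YES -- this is a valid prefix code. No codeword is a prefix of any other codeword.


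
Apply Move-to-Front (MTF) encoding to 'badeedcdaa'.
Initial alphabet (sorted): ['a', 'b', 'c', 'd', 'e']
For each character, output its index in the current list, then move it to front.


MTF encoding:
'b': index 1 in ['a', 'b', 'c', 'd', 'e'] -> ['b', 'a', 'c', 'd', 'e']
'a': index 1 in ['b', 'a', 'c', 'd', 'e'] -> ['a', 'b', 'c', 'd', 'e']
'd': index 3 in ['a', 'b', 'c', 'd', 'e'] -> ['d', 'a', 'b', 'c', 'e']
'e': index 4 in ['d', 'a', 'b', 'c', 'e'] -> ['e', 'd', 'a', 'b', 'c']
'e': index 0 in ['e', 'd', 'a', 'b', 'c'] -> ['e', 'd', 'a', 'b', 'c']
'd': index 1 in ['e', 'd', 'a', 'b', 'c'] -> ['d', 'e', 'a', 'b', 'c']
'c': index 4 in ['d', 'e', 'a', 'b', 'c'] -> ['c', 'd', 'e', 'a', 'b']
'd': index 1 in ['c', 'd', 'e', 'a', 'b'] -> ['d', 'c', 'e', 'a', 'b']
'a': index 3 in ['d', 'c', 'e', 'a', 'b'] -> ['a', 'd', 'c', 'e', 'b']
'a': index 0 in ['a', 'd', 'c', 'e', 'b'] -> ['a', 'd', 'c', 'e', 'b']


Output: [1, 1, 3, 4, 0, 1, 4, 1, 3, 0]


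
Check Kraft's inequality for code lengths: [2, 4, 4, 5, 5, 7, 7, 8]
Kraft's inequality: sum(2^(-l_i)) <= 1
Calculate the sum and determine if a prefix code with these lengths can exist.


Sum = 2^(-2) + 2^(-4) + 2^(-4) + 2^(-5) + 2^(-5) + 2^(-7) + 2^(-7) + 2^(-8)
    = 0.25 + 0.0625 + 0.0625 + 0.03125 + 0.03125 + 0.0078125 + 0.0078125 + 0.00390625
    = 117/256 = 0.45703125
Since 0.45703125 <= 1, Kraft's inequality IS satisfied.
A prefix code with these lengths CAN exist.

Kraft sum = 0.45703125. Satisfied.


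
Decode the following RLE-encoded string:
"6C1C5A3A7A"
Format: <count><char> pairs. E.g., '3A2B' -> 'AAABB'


Expanding each <count><char> pair:
  6C -> 'CCCCCC'
  1C -> 'C'
  5A -> 'AAAAA'
  3A -> 'AAA'
  7A -> 'AAAAAAA'

Decoded = CCCCCCCAAAAAAAAAAAAAAA


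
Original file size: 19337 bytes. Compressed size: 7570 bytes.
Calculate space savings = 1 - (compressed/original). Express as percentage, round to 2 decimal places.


ratio = compressed/original = 7570/19337 = 0.391477
savings = 1 - ratio = 1 - 0.391477 = 0.608523
as a percentage: 0.608523 * 100 = 60.85%

Space savings = 1 - 7570/19337 = 60.85%


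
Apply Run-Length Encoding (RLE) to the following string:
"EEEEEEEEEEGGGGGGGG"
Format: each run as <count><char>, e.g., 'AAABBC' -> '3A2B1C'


Scanning runs left to right:
  i=0: run of 'E' x 10 -> '10E'
  i=10: run of 'G' x 8 -> '8G'

RLE = 10E8G


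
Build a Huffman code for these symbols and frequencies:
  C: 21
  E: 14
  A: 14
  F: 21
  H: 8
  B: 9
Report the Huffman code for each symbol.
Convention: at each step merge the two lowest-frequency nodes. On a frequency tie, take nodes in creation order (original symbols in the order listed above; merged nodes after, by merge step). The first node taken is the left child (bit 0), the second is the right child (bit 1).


Huffman tree construction:
Step 1: Merge H(8) + B(9) = 17
Step 2: Merge E(14) + A(14) = 28
Step 3: Merge (H+B)(17) + C(21) = 38
Step 4: Merge F(21) + (E+A)(28) = 49
Step 5: Merge ((H+B)+C)(38) + (F+(E+A))(49) = 87
Read each symbol's code off the tree from the root (left child = 0, right child = 1).

Codes:
  C: 01 (length 2)
  E: 110 (length 3)
  A: 111 (length 3)
  F: 10 (length 2)
  H: 000 (length 3)
  B: 001 (length 3)
Average code length: 219/87 = 2.5172 bits/symbol


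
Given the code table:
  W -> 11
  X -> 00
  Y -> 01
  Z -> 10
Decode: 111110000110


Decoding:
11 -> W
11 -> W
10 -> Z
00 -> X
01 -> Y
10 -> Z


Result: WWZXYZ


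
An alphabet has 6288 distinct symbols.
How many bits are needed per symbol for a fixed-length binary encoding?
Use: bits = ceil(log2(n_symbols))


log2(6288) = 12.6184
Bracket: 2^12 = 4096 < 6288 <= 2^13 = 8192
So ceil(log2(6288)) = 13

bits = ceil(log2(6288)) = ceil(12.6184) = 13 bits


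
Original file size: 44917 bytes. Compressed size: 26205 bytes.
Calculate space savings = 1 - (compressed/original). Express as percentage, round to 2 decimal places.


ratio = compressed/original = 26205/44917 = 0.583409
savings = 1 - ratio = 1 - 0.583409 = 0.416591
as a percentage: 0.416591 * 100 = 41.66%

Space savings = 1 - 26205/44917 = 41.66%


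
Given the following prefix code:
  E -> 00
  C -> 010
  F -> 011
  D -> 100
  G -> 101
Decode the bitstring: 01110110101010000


Decoding step by step:
Bits 011 -> F
Bits 101 -> G
Bits 101 -> G
Bits 010 -> C
Bits 100 -> D
Bits 00 -> E


Decoded message: FGGCDE


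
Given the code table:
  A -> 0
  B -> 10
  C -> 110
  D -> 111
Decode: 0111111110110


Decoding:
0 -> A
111 -> D
111 -> D
110 -> C
110 -> C


Result: ADDCC


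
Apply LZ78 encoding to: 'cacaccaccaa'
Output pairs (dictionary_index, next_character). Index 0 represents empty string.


LZ78 encoding steps:
Dictionary: {0: ''}
Step 1: w='' (idx 0), next='c' -> output (0, 'c'), add 'c' as idx 1
Step 2: w='' (idx 0), next='a' -> output (0, 'a'), add 'a' as idx 2
Step 3: w='c' (idx 1), next='a' -> output (1, 'a'), add 'ca' as idx 3
Step 4: w='c' (idx 1), next='c' -> output (1, 'c'), add 'cc' as idx 4
Step 5: w='a' (idx 2), next='c' -> output (2, 'c'), add 'ac' as idx 5
Step 6: w='ca' (idx 3), next='a' -> output (3, 'a'), add 'caa' as idx 6


Encoded: [(0, 'c'), (0, 'a'), (1, 'a'), (1, 'c'), (2, 'c'), (3, 'a')]


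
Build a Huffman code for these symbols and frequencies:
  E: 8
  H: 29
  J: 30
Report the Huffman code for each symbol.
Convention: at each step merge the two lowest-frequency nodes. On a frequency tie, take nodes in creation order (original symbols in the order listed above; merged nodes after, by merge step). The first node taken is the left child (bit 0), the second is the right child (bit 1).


Huffman tree construction:
Step 1: Merge E(8) + H(29) = 37
Step 2: Merge J(30) + (E+H)(37) = 67
Read each symbol's code off the tree from the root (left child = 0, right child = 1).

Codes:
  E: 10 (length 2)
  H: 11 (length 2)
  J: 0 (length 1)
Average code length: 104/67 = 1.5522 bits/symbol


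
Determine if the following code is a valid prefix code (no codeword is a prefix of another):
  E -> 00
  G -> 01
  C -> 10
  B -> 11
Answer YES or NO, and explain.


Checking each pair (does one codeword prefix another?):
  E='00' vs G='01': no prefix
  E='00' vs C='10': no prefix
  E='00' vs B='11': no prefix
  G='01' vs E='00': no prefix
  G='01' vs C='10': no prefix
  G='01' vs B='11': no prefix
  C='10' vs E='00': no prefix
  C='10' vs G='01': no prefix
  C='10' vs B='11': no prefix
  B='11' vs E='00': no prefix
  B='11' vs G='01': no prefix
  B='11' vs C='10': no prefix
No violation found over all pairs.

YES -- this is a valid prefix code. No codeword is a prefix of any other codeword.


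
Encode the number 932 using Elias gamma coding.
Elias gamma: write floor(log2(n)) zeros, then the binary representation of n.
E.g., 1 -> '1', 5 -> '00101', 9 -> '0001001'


num_bits = floor(log2(932)) + 1 = 10
leading_zeros = num_bits - 1 = 9
binary(932) = 1110100100

Elias gamma(932) = '000000000' + '1110100100' = 0000000001110100100 (19 bits)


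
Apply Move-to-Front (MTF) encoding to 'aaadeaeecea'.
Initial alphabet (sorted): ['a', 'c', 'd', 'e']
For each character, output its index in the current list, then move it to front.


MTF encoding:
'a': index 0 in ['a', 'c', 'd', 'e'] -> ['a', 'c', 'd', 'e']
'a': index 0 in ['a', 'c', 'd', 'e'] -> ['a', 'c', 'd', 'e']
'a': index 0 in ['a', 'c', 'd', 'e'] -> ['a', 'c', 'd', 'e']
'd': index 2 in ['a', 'c', 'd', 'e'] -> ['d', 'a', 'c', 'e']
'e': index 3 in ['d', 'a', 'c', 'e'] -> ['e', 'd', 'a', 'c']
'a': index 2 in ['e', 'd', 'a', 'c'] -> ['a', 'e', 'd', 'c']
'e': index 1 in ['a', 'e', 'd', 'c'] -> ['e', 'a', 'd', 'c']
'e': index 0 in ['e', 'a', 'd', 'c'] -> ['e', 'a', 'd', 'c']
'c': index 3 in ['e', 'a', 'd', 'c'] -> ['c', 'e', 'a', 'd']
'e': index 1 in ['c', 'e', 'a', 'd'] -> ['e', 'c', 'a', 'd']
'a': index 2 in ['e', 'c', 'a', 'd'] -> ['a', 'e', 'c', 'd']


Output: [0, 0, 0, 2, 3, 2, 1, 0, 3, 1, 2]


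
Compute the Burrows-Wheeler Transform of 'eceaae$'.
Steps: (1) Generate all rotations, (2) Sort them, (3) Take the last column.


Rotations (sorted):
  0: $eceaae -> last char: e
  1: aae$ece -> last char: e
  2: ae$ecea -> last char: a
  3: ceaae$e -> last char: e
  4: e$eceaa -> last char: a
  5: eaae$ec -> last char: c
  6: eceaae$ -> last char: $


BWT = eeaeac$


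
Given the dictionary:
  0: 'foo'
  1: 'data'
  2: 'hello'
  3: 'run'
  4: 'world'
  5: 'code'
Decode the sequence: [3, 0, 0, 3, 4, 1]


Look up each index in the dictionary:
  3 -> 'run'
  0 -> 'foo'
  0 -> 'foo'
  3 -> 'run'
  4 -> 'world'
  1 -> 'data'

Decoded: "run foo foo run world data"


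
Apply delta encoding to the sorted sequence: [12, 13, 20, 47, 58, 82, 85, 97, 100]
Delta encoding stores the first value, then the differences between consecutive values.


First value: 12
Deltas:
  13 - 12 = 1
  20 - 13 = 7
  47 - 20 = 27
  58 - 47 = 11
  82 - 58 = 24
  85 - 82 = 3
  97 - 85 = 12
  100 - 97 = 3


Delta encoded: [12, 1, 7, 27, 11, 24, 3, 12, 3]


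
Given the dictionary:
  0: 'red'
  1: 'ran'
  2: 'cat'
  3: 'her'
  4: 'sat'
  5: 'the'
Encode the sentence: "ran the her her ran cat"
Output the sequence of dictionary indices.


Look up each word in the dictionary:
  'ran' -> 1
  'the' -> 5
  'her' -> 3
  'her' -> 3
  'ran' -> 1
  'cat' -> 2

Encoded: [1, 5, 3, 3, 1, 2]


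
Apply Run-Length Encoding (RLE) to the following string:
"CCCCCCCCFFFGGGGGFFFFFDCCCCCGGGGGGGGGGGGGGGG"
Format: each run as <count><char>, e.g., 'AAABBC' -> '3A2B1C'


Scanning runs left to right:
  i=0: run of 'C' x 8 -> '8C'
  i=8: run of 'F' x 3 -> '3F'
  i=11: run of 'G' x 5 -> '5G'
  i=16: run of 'F' x 5 -> '5F'
  i=21: run of 'D' x 1 -> '1D'
  i=22: run of 'C' x 5 -> '5C'
  i=27: run of 'G' x 16 -> '16G'

RLE = 8C3F5G5F1D5C16G


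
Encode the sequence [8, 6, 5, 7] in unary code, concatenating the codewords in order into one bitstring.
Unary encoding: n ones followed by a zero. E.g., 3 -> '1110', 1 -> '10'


Encode each number as n ones followed by a terminating 0:
  8 -> 111111110 (9 bits)
  6 -> 1111110 (7 bits)
  5 -> 111110 (6 bits)
  7 -> 11111110 (8 bits)
Total length = 9 + 7 + 6 + 8 = 30 bits.

Unary([8, 6, 5, 7]) = 111111110111111011111011111110 (30 bits)


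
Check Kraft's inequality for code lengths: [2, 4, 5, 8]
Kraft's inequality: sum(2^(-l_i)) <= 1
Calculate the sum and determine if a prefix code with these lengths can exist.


Sum = 2^(-2) + 2^(-4) + 2^(-5) + 2^(-8)
    = 0.25 + 0.0625 + 0.03125 + 0.00390625
    = 89/256 = 0.34765625
Since 0.34765625 <= 1, Kraft's inequality IS satisfied.
A prefix code with these lengths CAN exist.

Kraft sum = 0.34765625. Satisfied.


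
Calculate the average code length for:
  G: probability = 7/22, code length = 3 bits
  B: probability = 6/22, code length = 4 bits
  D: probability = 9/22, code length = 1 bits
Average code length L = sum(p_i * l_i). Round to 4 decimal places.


Weighted contributions p_i * l_i:
  G: (7/22) * 3 = 21/22
  B: (6/22) * 4 = 24/22
  D: (9/22) * 1 = 9/22
Sum = (21 + 24 + 9)/22 = 54/22

L = 54/22 = 2.4545 bits/symbol


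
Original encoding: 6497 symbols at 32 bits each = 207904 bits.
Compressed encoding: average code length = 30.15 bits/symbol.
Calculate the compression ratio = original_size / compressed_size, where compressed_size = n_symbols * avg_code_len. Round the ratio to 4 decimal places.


original_size = n_symbols * orig_bits = 6497 * 32 = 207904 bits
compressed_size = n_symbols * avg_code_len = 6497 * 30.15 = 195884.55 bits
ratio = original_size / compressed_size = 207904 / 195884.55 = 1.0614

Compression ratio = 1.0614


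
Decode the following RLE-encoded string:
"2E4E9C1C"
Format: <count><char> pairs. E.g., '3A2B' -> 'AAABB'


Expanding each <count><char> pair:
  2E -> 'EE'
  4E -> 'EEEE'
  9C -> 'CCCCCCCCC'
  1C -> 'C'

Decoded = EEEEEECCCCCCCCCC


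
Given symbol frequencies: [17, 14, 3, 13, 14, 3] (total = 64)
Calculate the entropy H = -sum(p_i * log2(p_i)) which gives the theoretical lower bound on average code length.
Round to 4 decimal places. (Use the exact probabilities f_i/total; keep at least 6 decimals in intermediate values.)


Per-symbol terms -p_i * log2(p_i) with p_i = f_i/64:
  p = 17/64 = 0.265625: log2(p) = -1.912537, -p*log2(p) = 0.508018
  p = 14/64 = 0.218750: log2(p) = -2.192645, -p*log2(p) = 0.479641
  p = 3/64 = 0.046875: log2(p) = -4.415037, -p*log2(p) = 0.206955
  p = 13/64 = 0.203125: log2(p) = -2.299560, -p*log2(p) = 0.467098
  p = 14/64 = 0.218750: log2(p) = -2.192645, -p*log2(p) = 0.479641
  p = 3/64 = 0.046875: log2(p) = -4.415037, -p*log2(p) = 0.206955
H = 0.508018 + 0.479641 + 0.206955 + 0.467098 + 0.479641 + 0.206955 = 2.348308

H = 2.3483 bits/symbol


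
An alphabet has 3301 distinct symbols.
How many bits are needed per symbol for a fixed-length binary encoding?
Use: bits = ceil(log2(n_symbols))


log2(3301) = 11.6887
Bracket: 2^11 = 2048 < 3301 <= 2^12 = 4096
So ceil(log2(3301)) = 12

bits = ceil(log2(3301)) = ceil(11.6887) = 12 bits


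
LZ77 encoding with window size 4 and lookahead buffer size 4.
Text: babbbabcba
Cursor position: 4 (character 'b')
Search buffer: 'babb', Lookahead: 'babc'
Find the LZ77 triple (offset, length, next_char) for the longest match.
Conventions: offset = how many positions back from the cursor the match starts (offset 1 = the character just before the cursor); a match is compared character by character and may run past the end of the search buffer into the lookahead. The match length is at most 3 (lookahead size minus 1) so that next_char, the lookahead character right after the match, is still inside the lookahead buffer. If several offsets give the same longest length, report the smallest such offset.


Try each offset into the search buffer:
  offset=1 (pos 3, char 'b'): match length 1
  offset=2 (pos 2, char 'b'): match length 1
  offset=3 (pos 1, char 'a'): match length 0
  offset=4 (pos 0, char 'b'): match length 3
Longest match has length 3 at offset 4.
next_char = character at position 4 + 3 = 7 -> 'c'

Best match: offset=4, length=3 (matching 'bab' starting at position 0)
LZ77 triple: (4, 3, 'c')


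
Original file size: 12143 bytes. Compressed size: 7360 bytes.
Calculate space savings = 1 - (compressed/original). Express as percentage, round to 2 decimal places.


ratio = compressed/original = 7360/12143 = 0.606111
savings = 1 - ratio = 1 - 0.606111 = 0.393889
as a percentage: 0.393889 * 100 = 39.39%

Space savings = 1 - 7360/12143 = 39.39%


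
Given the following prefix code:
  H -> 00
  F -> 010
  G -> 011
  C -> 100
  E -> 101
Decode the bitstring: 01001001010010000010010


Decoding step by step:
Bits 010 -> F
Bits 010 -> F
Bits 010 -> F
Bits 100 -> C
Bits 100 -> C
Bits 00 -> H
Bits 010 -> F
Bits 010 -> F


Decoded message: FFFCCHFF


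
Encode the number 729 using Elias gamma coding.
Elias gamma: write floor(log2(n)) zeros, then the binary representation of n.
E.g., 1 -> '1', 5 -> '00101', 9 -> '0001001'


num_bits = floor(log2(729)) + 1 = 10
leading_zeros = num_bits - 1 = 9
binary(729) = 1011011001

Elias gamma(729) = '000000000' + '1011011001' = 0000000001011011001 (19 bits)


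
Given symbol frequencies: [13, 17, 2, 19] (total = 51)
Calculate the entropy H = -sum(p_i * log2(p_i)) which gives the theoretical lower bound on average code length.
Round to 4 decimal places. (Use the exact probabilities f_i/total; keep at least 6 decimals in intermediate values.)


Per-symbol terms -p_i * log2(p_i) with p_i = f_i/51:
  p = 13/51 = 0.254902: log2(p) = -1.971986, -p*log2(p) = 0.502663
  p = 17/51 = 0.333333: log2(p) = -1.584963, -p*log2(p) = 0.528321
  p = 2/51 = 0.039216: log2(p) = -4.672425, -p*log2(p) = 0.183232
  p = 19/51 = 0.372549: log2(p) = -1.424498, -p*log2(p) = 0.530695
H = 0.502663 + 0.528321 + 0.183232 + 0.530695 = 1.744911

H = 1.7449 bits/symbol


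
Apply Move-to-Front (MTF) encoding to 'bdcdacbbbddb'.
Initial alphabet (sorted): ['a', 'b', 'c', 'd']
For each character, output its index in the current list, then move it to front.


MTF encoding:
'b': index 1 in ['a', 'b', 'c', 'd'] -> ['b', 'a', 'c', 'd']
'd': index 3 in ['b', 'a', 'c', 'd'] -> ['d', 'b', 'a', 'c']
'c': index 3 in ['d', 'b', 'a', 'c'] -> ['c', 'd', 'b', 'a']
'd': index 1 in ['c', 'd', 'b', 'a'] -> ['d', 'c', 'b', 'a']
'a': index 3 in ['d', 'c', 'b', 'a'] -> ['a', 'd', 'c', 'b']
'c': index 2 in ['a', 'd', 'c', 'b'] -> ['c', 'a', 'd', 'b']
'b': index 3 in ['c', 'a', 'd', 'b'] -> ['b', 'c', 'a', 'd']
'b': index 0 in ['b', 'c', 'a', 'd'] -> ['b', 'c', 'a', 'd']
'b': index 0 in ['b', 'c', 'a', 'd'] -> ['b', 'c', 'a', 'd']
'd': index 3 in ['b', 'c', 'a', 'd'] -> ['d', 'b', 'c', 'a']
'd': index 0 in ['d', 'b', 'c', 'a'] -> ['d', 'b', 'c', 'a']
'b': index 1 in ['d', 'b', 'c', 'a'] -> ['b', 'd', 'c', 'a']


Output: [1, 3, 3, 1, 3, 2, 3, 0, 0, 3, 0, 1]


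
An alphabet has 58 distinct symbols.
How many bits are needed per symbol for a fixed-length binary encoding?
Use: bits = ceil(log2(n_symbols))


log2(58) = 5.858
Bracket: 2^5 = 32 < 58 <= 2^6 = 64
So ceil(log2(58)) = 6

bits = ceil(log2(58)) = ceil(5.858) = 6 bits


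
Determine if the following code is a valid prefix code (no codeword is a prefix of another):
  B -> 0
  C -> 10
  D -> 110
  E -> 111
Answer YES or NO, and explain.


Checking each pair (does one codeword prefix another?):
  B='0' vs C='10': no prefix
  B='0' vs D='110': no prefix
  B='0' vs E='111': no prefix
  C='10' vs B='0': no prefix
  C='10' vs D='110': no prefix
  C='10' vs E='111': no prefix
  D='110' vs B='0': no prefix
  D='110' vs C='10': no prefix
  D='110' vs E='111': no prefix
  E='111' vs B='0': no prefix
  E='111' vs C='10': no prefix
  E='111' vs D='110': no prefix
No violation found over all pairs.

YES -- this is a valid prefix code. No codeword is a prefix of any other codeword.


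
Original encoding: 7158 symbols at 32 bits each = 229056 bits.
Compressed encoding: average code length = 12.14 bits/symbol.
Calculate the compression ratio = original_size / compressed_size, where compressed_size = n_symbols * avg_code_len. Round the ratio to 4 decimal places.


original_size = n_symbols * orig_bits = 7158 * 32 = 229056 bits
compressed_size = n_symbols * avg_code_len = 7158 * 12.14 = 86898.12 bits
ratio = original_size / compressed_size = 229056 / 86898.12 = 2.6359

Compression ratio = 2.6359


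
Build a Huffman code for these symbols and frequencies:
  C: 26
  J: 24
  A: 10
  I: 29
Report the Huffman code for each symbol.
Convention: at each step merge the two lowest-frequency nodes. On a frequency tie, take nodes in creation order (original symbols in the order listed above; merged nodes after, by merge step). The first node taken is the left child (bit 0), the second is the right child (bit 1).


Huffman tree construction:
Step 1: Merge A(10) + J(24) = 34
Step 2: Merge C(26) + I(29) = 55
Step 3: Merge (A+J)(34) + (C+I)(55) = 89
Read each symbol's code off the tree from the root (left child = 0, right child = 1).

Codes:
  C: 10 (length 2)
  J: 01 (length 2)
  A: 00 (length 2)
  I: 11 (length 2)
Average code length: 178/89 = 2.0000 bits/symbol


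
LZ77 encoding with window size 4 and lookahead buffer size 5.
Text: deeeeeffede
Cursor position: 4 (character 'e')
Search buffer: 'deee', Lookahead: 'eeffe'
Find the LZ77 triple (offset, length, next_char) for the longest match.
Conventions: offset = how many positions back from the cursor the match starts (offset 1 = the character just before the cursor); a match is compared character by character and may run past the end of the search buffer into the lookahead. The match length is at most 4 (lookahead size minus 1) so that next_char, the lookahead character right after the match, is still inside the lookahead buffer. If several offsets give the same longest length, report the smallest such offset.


Try each offset into the search buffer:
  offset=1 (pos 3, char 'e'): match length 2
  offset=2 (pos 2, char 'e'): match length 2
  offset=3 (pos 1, char 'e'): match length 2
  offset=4 (pos 0, char 'd'): match length 0
Longest match has length 2, found at offsets 1, 2, 3; take the smallest, offset 1.
next_char = character at position 4 + 2 = 6 -> 'f'

Best match: offset=1, length=2 (matching 'ee' starting at position 3)
LZ77 triple: (1, 2, 'f')


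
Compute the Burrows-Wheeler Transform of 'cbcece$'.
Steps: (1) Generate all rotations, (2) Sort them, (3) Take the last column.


Rotations (sorted):
  0: $cbcece -> last char: e
  1: bcece$c -> last char: c
  2: cbcece$ -> last char: $
  3: ce$cbce -> last char: e
  4: cece$cb -> last char: b
  5: e$cbcec -> last char: c
  6: ece$cbc -> last char: c


BWT = ec$ebcc


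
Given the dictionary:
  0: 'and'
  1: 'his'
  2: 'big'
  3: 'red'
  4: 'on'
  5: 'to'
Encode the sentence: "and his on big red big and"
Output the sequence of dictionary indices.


Look up each word in the dictionary:
  'and' -> 0
  'his' -> 1
  'on' -> 4
  'big' -> 2
  'red' -> 3
  'big' -> 2
  'and' -> 0

Encoded: [0, 1, 4, 2, 3, 2, 0]


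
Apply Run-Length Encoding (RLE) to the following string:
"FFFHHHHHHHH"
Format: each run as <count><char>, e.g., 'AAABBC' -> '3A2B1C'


Scanning runs left to right:
  i=0: run of 'F' x 3 -> '3F'
  i=3: run of 'H' x 8 -> '8H'

RLE = 3F8H


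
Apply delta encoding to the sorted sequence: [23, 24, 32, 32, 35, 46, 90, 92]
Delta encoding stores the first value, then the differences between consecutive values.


First value: 23
Deltas:
  24 - 23 = 1
  32 - 24 = 8
  32 - 32 = 0
  35 - 32 = 3
  46 - 35 = 11
  90 - 46 = 44
  92 - 90 = 2


Delta encoded: [23, 1, 8, 0, 3, 11, 44, 2]


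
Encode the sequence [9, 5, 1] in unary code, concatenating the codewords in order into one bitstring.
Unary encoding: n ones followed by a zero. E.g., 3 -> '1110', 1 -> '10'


Encode each number as n ones followed by a terminating 0:
  9 -> 1111111110 (10 bits)
  5 -> 111110 (6 bits)
  1 -> 10 (2 bits)
Total length = 10 + 6 + 2 = 18 bits.

Unary([9, 5, 1]) = 111111111011111010 (18 bits)


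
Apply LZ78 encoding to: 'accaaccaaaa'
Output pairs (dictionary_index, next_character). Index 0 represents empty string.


LZ78 encoding steps:
Dictionary: {0: ''}
Step 1: w='' (idx 0), next='a' -> output (0, 'a'), add 'a' as idx 1
Step 2: w='' (idx 0), next='c' -> output (0, 'c'), add 'c' as idx 2
Step 3: w='c' (idx 2), next='a' -> output (2, 'a'), add 'ca' as idx 3
Step 4: w='a' (idx 1), next='c' -> output (1, 'c'), add 'ac' as idx 4
Step 5: w='ca' (idx 3), next='a' -> output (3, 'a'), add 'caa' as idx 5
Step 6: w='a' (idx 1), next='a' -> output (1, 'a'), add 'aa' as idx 6


Encoded: [(0, 'a'), (0, 'c'), (2, 'a'), (1, 'c'), (3, 'a'), (1, 'a')]


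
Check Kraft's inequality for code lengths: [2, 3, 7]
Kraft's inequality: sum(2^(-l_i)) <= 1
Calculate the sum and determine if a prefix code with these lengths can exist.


Sum = 2^(-2) + 2^(-3) + 2^(-7)
    = 0.25 + 0.125 + 0.0078125
    = 49/128 = 0.3828125
Since 0.3828125 <= 1, Kraft's inequality IS satisfied.
A prefix code with these lengths CAN exist.

Kraft sum = 0.3828125. Satisfied.


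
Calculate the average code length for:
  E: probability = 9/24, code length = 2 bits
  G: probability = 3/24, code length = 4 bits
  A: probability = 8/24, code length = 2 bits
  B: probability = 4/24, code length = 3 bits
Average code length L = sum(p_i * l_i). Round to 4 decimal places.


Weighted contributions p_i * l_i:
  E: (9/24) * 2 = 18/24
  G: (3/24) * 4 = 12/24
  A: (8/24) * 2 = 16/24
  B: (4/24) * 3 = 12/24
Sum = (18 + 12 + 16 + 12)/24 = 58/24

L = 58/24 = 2.4167 bits/symbol
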